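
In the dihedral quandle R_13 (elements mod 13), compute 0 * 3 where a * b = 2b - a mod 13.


0 * 3 = 2*3 - 0 mod 13
= 6 - 0 mod 13
= 6 mod 13 = 6

6


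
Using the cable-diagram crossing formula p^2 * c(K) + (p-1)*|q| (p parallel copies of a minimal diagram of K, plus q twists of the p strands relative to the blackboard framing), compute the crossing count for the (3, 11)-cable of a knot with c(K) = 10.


Step 1: Each of the c(K) crossings of the companion diagram becomes p*p = p^2 crossings among the p parallel strands, and each of the |q| twists s_1 s_2 ... s_(p-1) adds (p-1) crossings.
  Crossings = p^2 * c(K) + (p-1)*|q|
Step 2: = 3^2 * 10 + (3-1)*11
Step 3: = 9*10 + 2*11
Step 4: = 90 + 22 = 112

112


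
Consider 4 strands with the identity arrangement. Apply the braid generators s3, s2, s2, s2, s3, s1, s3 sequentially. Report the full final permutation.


Starting with identity [1, 2, 3, 4].
Apply generators in sequence:
  After s3: [1, 2, 4, 3]
  After s2: [1, 4, 2, 3]
  After s2: [1, 2, 4, 3]
  After s2: [1, 4, 2, 3]
  After s3: [1, 4, 3, 2]
  After s1: [4, 1, 3, 2]
  After s3: [4, 1, 2, 3]
Final permutation: [4, 1, 2, 3]

[4, 1, 2, 3]


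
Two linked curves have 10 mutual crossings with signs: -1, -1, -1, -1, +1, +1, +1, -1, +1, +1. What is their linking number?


Step 1: Count positive crossings: 5
Step 2: Count negative crossings: 5
Step 3: Sum of signs = 5 - 5 = 0
Step 4: Linking number = sum/2 = 0/2 = 0

0


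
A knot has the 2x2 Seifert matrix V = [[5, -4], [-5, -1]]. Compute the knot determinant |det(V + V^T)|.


Step 1: Form V + V^T where V = [[5, -4], [-5, -1]]
  V^T = [[5, -5], [-4, -1]]
  V + V^T = [[10, -9], [-9, -2]]
Step 2: det(V + V^T) = 10*(-2) - (-9)*(-9)
  = -20 - 81 = -101
Step 3: Knot determinant = |det(V + V^T)| = |-101| = 101

101


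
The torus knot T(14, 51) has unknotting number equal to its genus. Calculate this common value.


For a torus knot T(p,q), both the unknotting number and genus equal (p-1)(q-1)/2.
= (14-1)(51-1)/2
= 13*50/2
= 650/2 = 325

325


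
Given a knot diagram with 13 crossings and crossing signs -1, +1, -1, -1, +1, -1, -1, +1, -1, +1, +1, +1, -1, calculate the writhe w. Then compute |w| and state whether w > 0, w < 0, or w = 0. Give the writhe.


Step 1: Count positive crossings (+1).
Positive crossings: 6
Step 2: Count negative crossings (-1).
Negative crossings: 7
Step 3: Writhe = (positive) - (negative)
w = 6 - 7 = -1
Step 4: |w| = 1, and w is negative

-1


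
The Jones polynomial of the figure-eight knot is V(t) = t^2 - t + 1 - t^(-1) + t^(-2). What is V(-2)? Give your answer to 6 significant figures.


Substituting t = -2 into V(t) = t^2 - t + 1 - t^(-1) + t^(-2):
  (+)t^(2) = 4
  (-)t^(1) = 2
  (+)t^(0) = 1
  (-)t^(-1) = 0.5
  (+)t^(-2) = 0.25
Sum = (4) + (2) + (1) + (0.5) + (0.25)
= 7.75
Rounded to 6 significant figures: 7.75

7.75


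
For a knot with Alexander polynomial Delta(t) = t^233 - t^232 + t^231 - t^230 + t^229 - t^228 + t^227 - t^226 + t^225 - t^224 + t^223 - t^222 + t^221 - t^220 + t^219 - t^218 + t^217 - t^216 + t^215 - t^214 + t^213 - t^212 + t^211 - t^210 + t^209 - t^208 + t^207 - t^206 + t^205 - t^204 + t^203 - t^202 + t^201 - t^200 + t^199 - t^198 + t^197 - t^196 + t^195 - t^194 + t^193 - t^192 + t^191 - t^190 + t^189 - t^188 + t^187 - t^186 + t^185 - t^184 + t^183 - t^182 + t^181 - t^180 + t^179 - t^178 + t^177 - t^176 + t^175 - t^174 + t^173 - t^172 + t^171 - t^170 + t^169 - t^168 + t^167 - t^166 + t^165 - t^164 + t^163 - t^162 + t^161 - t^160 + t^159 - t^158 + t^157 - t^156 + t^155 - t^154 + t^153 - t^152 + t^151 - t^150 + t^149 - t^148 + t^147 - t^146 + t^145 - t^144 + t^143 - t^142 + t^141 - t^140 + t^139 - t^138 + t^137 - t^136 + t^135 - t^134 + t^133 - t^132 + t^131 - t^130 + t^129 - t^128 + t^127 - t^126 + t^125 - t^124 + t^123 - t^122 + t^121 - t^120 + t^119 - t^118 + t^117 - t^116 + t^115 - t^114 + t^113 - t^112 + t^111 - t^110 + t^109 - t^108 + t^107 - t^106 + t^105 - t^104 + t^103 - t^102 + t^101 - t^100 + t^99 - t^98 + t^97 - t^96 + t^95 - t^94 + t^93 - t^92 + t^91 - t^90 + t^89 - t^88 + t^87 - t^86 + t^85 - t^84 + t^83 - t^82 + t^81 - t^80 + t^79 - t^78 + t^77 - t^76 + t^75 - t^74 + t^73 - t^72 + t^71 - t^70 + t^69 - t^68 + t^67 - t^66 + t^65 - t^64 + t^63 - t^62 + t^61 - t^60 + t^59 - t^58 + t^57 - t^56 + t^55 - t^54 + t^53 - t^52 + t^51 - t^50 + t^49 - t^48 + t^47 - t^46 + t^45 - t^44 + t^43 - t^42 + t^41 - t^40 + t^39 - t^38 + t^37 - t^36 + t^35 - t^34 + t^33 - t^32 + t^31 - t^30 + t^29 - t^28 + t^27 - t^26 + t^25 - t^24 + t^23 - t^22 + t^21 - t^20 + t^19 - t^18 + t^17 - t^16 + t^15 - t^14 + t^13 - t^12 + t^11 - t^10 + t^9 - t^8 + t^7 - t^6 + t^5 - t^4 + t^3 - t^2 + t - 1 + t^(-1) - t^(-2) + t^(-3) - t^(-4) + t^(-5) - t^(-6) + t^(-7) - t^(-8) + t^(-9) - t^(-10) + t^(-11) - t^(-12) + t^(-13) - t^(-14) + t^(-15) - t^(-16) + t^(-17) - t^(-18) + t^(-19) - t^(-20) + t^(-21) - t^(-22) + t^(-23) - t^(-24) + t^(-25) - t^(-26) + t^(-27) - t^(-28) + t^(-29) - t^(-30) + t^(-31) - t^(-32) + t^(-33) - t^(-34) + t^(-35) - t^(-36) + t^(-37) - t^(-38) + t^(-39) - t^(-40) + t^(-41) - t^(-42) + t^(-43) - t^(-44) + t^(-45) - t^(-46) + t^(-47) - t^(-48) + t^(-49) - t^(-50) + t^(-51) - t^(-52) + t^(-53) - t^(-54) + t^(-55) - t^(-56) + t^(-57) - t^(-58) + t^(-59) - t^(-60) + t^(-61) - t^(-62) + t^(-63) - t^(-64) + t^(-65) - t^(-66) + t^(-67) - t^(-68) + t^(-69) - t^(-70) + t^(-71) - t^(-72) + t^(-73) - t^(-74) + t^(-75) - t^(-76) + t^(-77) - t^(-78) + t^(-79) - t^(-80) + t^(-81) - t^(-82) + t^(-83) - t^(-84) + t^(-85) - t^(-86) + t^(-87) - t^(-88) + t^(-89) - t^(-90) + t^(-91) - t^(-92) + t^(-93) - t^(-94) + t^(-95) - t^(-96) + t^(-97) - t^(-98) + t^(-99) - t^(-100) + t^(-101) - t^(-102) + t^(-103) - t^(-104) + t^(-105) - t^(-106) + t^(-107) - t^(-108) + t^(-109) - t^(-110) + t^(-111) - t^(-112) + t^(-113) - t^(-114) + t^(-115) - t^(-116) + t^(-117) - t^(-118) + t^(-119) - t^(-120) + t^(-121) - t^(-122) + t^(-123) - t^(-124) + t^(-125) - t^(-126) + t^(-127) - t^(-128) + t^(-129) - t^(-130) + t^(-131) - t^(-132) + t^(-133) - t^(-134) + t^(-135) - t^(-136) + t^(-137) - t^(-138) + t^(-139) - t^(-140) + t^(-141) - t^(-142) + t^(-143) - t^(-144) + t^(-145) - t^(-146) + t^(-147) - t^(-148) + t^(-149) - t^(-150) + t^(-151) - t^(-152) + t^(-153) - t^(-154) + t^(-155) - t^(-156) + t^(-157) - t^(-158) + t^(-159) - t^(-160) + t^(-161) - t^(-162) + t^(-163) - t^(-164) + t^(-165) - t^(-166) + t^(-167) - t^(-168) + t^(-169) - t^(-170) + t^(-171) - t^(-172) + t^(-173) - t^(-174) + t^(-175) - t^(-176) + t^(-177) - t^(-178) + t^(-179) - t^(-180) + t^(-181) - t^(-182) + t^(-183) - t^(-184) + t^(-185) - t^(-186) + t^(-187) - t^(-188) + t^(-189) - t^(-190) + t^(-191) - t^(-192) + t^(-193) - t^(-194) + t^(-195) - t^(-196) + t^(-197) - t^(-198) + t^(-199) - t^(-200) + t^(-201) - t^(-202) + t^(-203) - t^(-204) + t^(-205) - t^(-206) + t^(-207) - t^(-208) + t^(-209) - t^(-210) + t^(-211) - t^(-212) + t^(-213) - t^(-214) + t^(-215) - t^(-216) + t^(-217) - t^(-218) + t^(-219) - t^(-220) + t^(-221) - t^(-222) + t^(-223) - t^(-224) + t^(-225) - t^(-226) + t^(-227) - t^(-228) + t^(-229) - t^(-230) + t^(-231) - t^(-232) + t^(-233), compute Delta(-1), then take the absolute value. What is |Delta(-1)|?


Step 1: The polynomial has 467 terms with alternating signs, exponents from 233 down to -233.
Step 2: Substitute t = -1. The i-th term has coefficient (-1)^i and exponent (m-i),
  so its value is (-1)^i * (-1)^(m-i) = (-1)^m = -1 for every i.
Step 3: All 467 terms equal -1, so Delta(-1) = 467 * (-1) = -467
Step 4: |Delta(-1)| = 467

467


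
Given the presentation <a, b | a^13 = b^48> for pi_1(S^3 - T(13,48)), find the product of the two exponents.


The relation is a^13 = b^48.
Product of exponents = 13 * 48
= 624

624


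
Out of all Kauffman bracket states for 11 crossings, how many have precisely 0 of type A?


We choose which 0 of 11 crossings get A-smoothings.
C(11, 0) = 11! / (0! * 11!)
= 1

1


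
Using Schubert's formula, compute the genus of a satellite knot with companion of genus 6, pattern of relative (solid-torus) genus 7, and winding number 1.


Schubert: g(satellite) = g_rel(pattern) + |winding| * g(companion),
where g_rel(pattern) is the genus of the pattern relative to the solid torus.
= 7 + 1 * 6
= 7 + 6 = 13

13


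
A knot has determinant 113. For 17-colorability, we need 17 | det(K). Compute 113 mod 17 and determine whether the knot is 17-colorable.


Step 1: A knot is p-colorable if and only if p divides its determinant.
Step 2: Compute 113 mod 17.
113 = 6 * 17 + 11
Step 3: 113 mod 17 = 11
Step 4: The knot is 17-colorable: no

11


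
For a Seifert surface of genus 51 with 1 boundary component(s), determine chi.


chi = 2 - 2g - b
= 2 - 2*51 - 1
= 2 - 102 - 1 = -101

-101


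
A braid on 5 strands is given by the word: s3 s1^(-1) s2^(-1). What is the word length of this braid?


The word length counts the number of generators (including inverses).
Listing each generator: s3, s1^(-1), s2^(-1)
There are 3 generators in this braid word.

3


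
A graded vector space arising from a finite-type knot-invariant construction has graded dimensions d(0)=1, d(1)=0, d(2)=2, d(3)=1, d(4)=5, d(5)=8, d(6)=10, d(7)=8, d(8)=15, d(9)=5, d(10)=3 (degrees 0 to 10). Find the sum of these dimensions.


Total dimension = d(0) + d(1) + ... + d(10)
= 1 + 0 + 2 + 1 + 5 + 8 + 10 + 8 + 15 + 5 + 3
= 58

58


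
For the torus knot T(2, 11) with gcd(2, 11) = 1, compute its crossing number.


For a torus knot T(p, q) with gcd(p,q)=1,
the crossing number is min(p*(q-1), q*(p-1)).
p*(q-1) = 2*10 = 20
q*(p-1) = 11*1 = 11
min(20, 11) = 11

11


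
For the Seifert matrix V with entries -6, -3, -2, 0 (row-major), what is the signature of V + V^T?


Step 1: V + V^T = [[-12, -5], [-5, 0]]
Step 2: trace = -12, det = -25
Step 3: Discriminant = (-12)^2 - 4*(-25) = 244
Step 4: Eigenvalues: 1.81025, -13.8102
Step 5: Signature = (# positive eigenvalues) - (# negative eigenvalues) = 0

0


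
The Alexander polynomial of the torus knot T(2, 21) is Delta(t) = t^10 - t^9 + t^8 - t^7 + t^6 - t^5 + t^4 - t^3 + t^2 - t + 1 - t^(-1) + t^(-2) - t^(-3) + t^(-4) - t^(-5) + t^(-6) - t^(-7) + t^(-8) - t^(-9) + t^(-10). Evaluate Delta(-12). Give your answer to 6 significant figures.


Substituting t = -12 into Delta(t) = t^10 - t^9 + t^8 - t^7 + t^6 - t^5 + t^4 - t^3 + t^2 - t + 1 - t^(-1) + t^(-2) - t^(-3) + t^(-4) - t^(-5) + t^(-6) - t^(-7) + t^(-8) - t^(-9) + t^(-10):
Term values: (61917364224) + (5159780352) + (429981696) + (35831808) + (2985984) + (248832) + (20736) + (1728) + (144) + (12) + (1) + (0.0833333) + (0.00694444) + (0.000578704) + (4.82253e-05) + (4.01878e-06) + (3.34898e-07) + (2.79082e-08) + (2.32568e-09) + (1.93807e-10) + (1.61506e-11)
Sum = 6.754621552e+10
Rounded to 6 significant figures: 6.75462e+10

6.75462e+10


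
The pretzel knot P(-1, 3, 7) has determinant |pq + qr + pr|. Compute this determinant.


Step 1: Compute pq + qr + pr.
pq = (-1)*3 = -3
qr = 3*7 = 21
pr = (-1)*7 = -7
pq + qr + pr = -3 + 21 + (-7) = 11
Step 2: Take absolute value.
det(P(-1,3,7)) = |11| = 11

11


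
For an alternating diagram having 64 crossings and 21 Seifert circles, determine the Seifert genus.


For alternating knots, g = (c - s + 1)/2.
= (64 - 21 + 1)/2
= 44/2 = 22

22


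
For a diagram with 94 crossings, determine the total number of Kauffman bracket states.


Each crossing contributes 2 choices (A-smoothing or B-smoothing).
Total states = 2^94 = 19807040628566084398385987584

19807040628566084398385987584


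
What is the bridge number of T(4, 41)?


The bridge number of T(p,q) is min(p,q).
min(4, 41) = 4

4


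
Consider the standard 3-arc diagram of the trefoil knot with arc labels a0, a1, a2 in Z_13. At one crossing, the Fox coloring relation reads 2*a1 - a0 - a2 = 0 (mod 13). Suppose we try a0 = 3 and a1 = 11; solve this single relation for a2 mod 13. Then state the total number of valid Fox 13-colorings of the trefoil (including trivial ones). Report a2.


Step 1: Apply the given crossing relation 2*a1 - a0 - a2 = 0 (mod 13).
  a2 = 2*a1 - a0 mod 13
  a2 = 2*11 - 3 mod 13
  a2 = 22 - 3 mod 13
  a2 = 19 mod 13 = 6
Step 2: The trefoil has determinant 3.
  Number of Fox p-colorings (p prime) is p^2 if p = 3, else p.
  Since 13 does not divide 3, only trivial (constant) colorings exist.
  (So the trial a0 = 3, a1 = 11 with a0 != a1 does NOT extend to a valid coloring of the whole trefoil: the other two crossing relations require 3*(a1 - a0) = 0 (mod 13), which fails.)
  Total colorings = 13
Step 3: a2 = 6, total Fox 13-colorings = 13

6


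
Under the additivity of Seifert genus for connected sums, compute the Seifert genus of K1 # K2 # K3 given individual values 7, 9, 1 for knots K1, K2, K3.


The Seifert genus is additive under connected sum.
Seifert genus(K1 # K2 # K3) = (7) + (9) + (1)
= 17

17


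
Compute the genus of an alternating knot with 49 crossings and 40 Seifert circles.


For alternating knots, g = (c - s + 1)/2.
= (49 - 40 + 1)/2
= 10/2 = 5

5


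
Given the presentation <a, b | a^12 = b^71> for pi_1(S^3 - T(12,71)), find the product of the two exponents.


The relation is a^12 = b^71.
Product of exponents = 12 * 71
= 852

852


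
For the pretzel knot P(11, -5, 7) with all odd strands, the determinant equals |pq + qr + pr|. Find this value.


Step 1: Compute pq + qr + pr.
pq = 11*(-5) = -55
qr = (-5)*7 = -35
pr = 11*7 = 77
pq + qr + pr = -55 + (-35) + 77 = -13
Step 2: Take absolute value.
det(P(11,-5,7)) = |-13| = 13

13


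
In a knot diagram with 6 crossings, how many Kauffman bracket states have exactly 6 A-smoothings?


We choose which 6 of 6 crossings get A-smoothings.
C(6, 6) = 6! / (6! * 0!)
= 1

1


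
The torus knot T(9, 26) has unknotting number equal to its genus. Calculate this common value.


For a torus knot T(p,q), both the unknotting number and genus equal (p-1)(q-1)/2.
= (9-1)(26-1)/2
= 8*25/2
= 200/2 = 100

100


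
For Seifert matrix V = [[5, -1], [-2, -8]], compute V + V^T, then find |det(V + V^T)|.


Step 1: Form V + V^T where V = [[5, -1], [-2, -8]]
  V^T = [[5, -2], [-1, -8]]
  V + V^T = [[10, -3], [-3, -16]]
Step 2: det(V + V^T) = 10*(-16) - (-3)*(-3)
  = -160 - 9 = -169
Step 3: Knot determinant = |det(V + V^T)| = |-169| = 169

169


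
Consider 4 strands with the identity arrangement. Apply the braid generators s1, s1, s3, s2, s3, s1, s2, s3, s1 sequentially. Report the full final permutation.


Starting with identity [1, 2, 3, 4].
Apply generators in sequence:
  After s1: [2, 1, 3, 4]
  After s1: [1, 2, 3, 4]
  After s3: [1, 2, 4, 3]
  After s2: [1, 4, 2, 3]
  After s3: [1, 4, 3, 2]
  After s1: [4, 1, 3, 2]
  After s2: [4, 3, 1, 2]
  After s3: [4, 3, 2, 1]
  After s1: [3, 4, 2, 1]
Final permutation: [3, 4, 2, 1]

[3, 4, 2, 1]


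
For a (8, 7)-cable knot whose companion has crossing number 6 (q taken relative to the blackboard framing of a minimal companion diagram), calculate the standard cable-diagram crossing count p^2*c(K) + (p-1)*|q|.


Step 1: Each of the c(K) crossings of the companion diagram becomes p*p = p^2 crossings among the p parallel strands, and each of the |q| twists s_1 s_2 ... s_(p-1) adds (p-1) crossings.
  Crossings = p^2 * c(K) + (p-1)*|q|
Step 2: = 8^2 * 6 + (8-1)*7
Step 3: = 64*6 + 7*7
Step 4: = 384 + 49 = 433

433


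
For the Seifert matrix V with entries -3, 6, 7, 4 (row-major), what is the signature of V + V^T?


Step 1: V + V^T = [[-6, 13], [13, 8]]
Step 2: trace = 2, det = -217
Step 3: Discriminant = 2^2 - 4*(-217) = 872
Step 4: Eigenvalues: 15.7648, -13.7648
Step 5: Signature = (# positive eigenvalues) - (# negative eigenvalues) = 0

0


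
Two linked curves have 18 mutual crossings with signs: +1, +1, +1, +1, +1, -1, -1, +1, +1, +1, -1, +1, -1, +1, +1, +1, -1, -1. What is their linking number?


Step 1: Count positive crossings: 12
Step 2: Count negative crossings: 6
Step 3: Sum of signs = 12 - 6 = 6
Step 4: Linking number = sum/2 = 6/2 = 3

3


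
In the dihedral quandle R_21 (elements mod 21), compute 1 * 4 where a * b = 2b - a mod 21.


1 * 4 = 2*4 - 1 mod 21
= 8 - 1 mod 21
= 7 mod 21 = 7

7


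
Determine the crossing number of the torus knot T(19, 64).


For a torus knot T(p, q) with gcd(p,q)=1,
the crossing number is min(p*(q-1), q*(p-1)).
p*(q-1) = 19*63 = 1197
q*(p-1) = 64*18 = 1152
min(1197, 1152) = 1152

1152


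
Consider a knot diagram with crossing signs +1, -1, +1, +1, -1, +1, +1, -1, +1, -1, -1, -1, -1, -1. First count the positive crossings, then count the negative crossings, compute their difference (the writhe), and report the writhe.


Step 1: Count positive crossings (+1).
Positive crossings: 6
Step 2: Count negative crossings (-1).
Negative crossings: 8
Step 3: Writhe = (positive) - (negative)
w = 6 - 8 = -2
Step 4: |w| = 2, and w is negative

-2


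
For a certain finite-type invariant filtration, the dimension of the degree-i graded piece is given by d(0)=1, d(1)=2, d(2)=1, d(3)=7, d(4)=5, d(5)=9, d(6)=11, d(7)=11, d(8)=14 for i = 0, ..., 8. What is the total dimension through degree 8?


Total dimension = d(0) + d(1) + ... + d(8)
= 1 + 2 + 1 + 7 + 5 + 9 + 11 + 11 + 14
= 61

61


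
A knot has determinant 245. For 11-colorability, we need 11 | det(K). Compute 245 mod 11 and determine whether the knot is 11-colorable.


Step 1: A knot is p-colorable if and only if p divides its determinant.
Step 2: Compute 245 mod 11.
245 = 22 * 11 + 3
Step 3: 245 mod 11 = 3
Step 4: The knot is 11-colorable: no

3


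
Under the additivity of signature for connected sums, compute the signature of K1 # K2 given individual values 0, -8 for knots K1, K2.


The signature is additive under connected sum.
signature(K1 # K2) = (0) + (-8)
= -8

-8


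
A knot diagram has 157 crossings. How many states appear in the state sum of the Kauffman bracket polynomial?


Each crossing contributes 2 choices (A-smoothing or B-smoothing).
Total states = 2^157 = 182687704666362864775460604089535377456991567872

182687704666362864775460604089535377456991567872


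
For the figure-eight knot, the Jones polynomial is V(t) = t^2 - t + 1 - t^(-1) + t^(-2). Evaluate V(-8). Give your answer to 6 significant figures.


Substituting t = -8 into V(t) = t^2 - t + 1 - t^(-1) + t^(-2):
  (+)t^(2) = 64
  (-)t^(1) = 8
  (+)t^(0) = 1
  (-)t^(-1) = 0.125
  (+)t^(-2) = 0.015625
Sum = (64) + (8) + (1) + (0.125) + (0.015625)
= 73.140625
Rounded to 6 significant figures: 73.1406

73.1406


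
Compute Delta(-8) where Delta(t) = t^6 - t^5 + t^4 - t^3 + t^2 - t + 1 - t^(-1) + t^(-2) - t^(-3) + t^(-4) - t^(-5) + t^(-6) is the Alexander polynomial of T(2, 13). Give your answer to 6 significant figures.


Substituting t = -8 into Delta(t) = t^6 - t^5 + t^4 - t^3 + t^2 - t + 1 - t^(-1) + t^(-2) - t^(-3) + t^(-4) - t^(-5) + t^(-6):
Term values: (262144) + (32768) + (4096) + (512) + (64) + (8) + (1) + (0.125) + (0.015625) + (0.00195312) + (0.000244141) + (3.05176e-05) + (3.8147e-06)
Sum = 299593.1429
Rounded to 6 significant figures: 299593

299593


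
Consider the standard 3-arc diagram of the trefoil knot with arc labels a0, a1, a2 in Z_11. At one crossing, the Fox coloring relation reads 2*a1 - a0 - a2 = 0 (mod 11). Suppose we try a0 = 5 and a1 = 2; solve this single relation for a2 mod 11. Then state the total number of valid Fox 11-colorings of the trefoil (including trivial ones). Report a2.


Step 1: Apply the given crossing relation 2*a1 - a0 - a2 = 0 (mod 11).
  a2 = 2*a1 - a0 mod 11
  a2 = 2*2 - 5 mod 11
  a2 = 4 - 5 mod 11
  a2 = -1 mod 11 = 10
Step 2: The trefoil has determinant 3.
  Number of Fox p-colorings (p prime) is p^2 if p = 3, else p.
  Since 11 does not divide 3, only trivial (constant) colorings exist.
  (So the trial a0 = 5, a1 = 2 with a0 != a1 does NOT extend to a valid coloring of the whole trefoil: the other two crossing relations require 3*(a1 - a0) = 0 (mod 11), which fails.)
  Total colorings = 11
Step 3: a2 = 10, total Fox 11-colorings = 11

10


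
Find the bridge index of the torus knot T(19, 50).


The bridge number of T(p,q) is min(p,q).
min(19, 50) = 19

19


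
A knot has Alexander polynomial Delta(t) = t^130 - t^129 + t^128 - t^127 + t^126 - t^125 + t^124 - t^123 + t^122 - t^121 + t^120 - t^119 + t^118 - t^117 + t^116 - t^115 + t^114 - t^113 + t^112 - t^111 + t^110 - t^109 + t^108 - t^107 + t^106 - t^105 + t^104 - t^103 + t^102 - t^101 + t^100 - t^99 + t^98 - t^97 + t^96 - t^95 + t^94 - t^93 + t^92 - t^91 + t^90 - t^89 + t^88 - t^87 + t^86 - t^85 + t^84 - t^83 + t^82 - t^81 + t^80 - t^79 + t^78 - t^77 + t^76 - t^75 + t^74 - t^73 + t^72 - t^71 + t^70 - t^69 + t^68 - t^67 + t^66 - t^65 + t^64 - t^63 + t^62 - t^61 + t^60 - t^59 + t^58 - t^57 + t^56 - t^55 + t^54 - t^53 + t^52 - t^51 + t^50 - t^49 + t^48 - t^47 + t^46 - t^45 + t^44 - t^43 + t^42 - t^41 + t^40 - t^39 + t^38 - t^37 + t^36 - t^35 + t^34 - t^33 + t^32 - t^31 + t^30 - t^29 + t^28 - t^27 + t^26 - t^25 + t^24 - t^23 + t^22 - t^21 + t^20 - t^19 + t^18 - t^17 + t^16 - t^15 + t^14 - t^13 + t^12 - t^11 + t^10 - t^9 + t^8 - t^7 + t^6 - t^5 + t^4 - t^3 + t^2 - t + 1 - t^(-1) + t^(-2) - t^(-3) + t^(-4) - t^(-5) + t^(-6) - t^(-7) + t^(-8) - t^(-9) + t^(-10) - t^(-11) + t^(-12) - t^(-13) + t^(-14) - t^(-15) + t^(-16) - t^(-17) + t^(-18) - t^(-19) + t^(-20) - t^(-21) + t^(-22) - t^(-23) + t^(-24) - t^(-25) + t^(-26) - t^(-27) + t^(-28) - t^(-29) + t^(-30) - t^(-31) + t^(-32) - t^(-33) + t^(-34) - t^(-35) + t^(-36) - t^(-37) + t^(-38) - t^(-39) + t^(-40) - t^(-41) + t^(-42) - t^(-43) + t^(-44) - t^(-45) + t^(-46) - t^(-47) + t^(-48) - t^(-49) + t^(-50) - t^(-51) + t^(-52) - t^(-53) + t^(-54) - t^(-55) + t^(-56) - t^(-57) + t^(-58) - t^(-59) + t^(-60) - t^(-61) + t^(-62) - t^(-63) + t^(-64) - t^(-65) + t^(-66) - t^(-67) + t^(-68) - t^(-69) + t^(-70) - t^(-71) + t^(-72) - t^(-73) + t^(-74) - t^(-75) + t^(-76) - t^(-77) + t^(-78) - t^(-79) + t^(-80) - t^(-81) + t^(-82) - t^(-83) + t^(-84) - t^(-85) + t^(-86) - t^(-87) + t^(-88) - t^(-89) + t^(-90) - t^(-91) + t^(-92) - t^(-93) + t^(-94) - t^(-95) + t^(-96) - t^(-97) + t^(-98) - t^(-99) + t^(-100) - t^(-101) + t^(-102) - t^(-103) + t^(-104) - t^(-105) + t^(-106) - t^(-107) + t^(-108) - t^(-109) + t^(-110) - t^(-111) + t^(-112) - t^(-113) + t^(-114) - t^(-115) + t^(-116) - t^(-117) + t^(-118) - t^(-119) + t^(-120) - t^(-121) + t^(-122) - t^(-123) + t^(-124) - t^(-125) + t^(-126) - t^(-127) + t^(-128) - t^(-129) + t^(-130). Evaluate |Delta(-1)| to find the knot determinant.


Step 1: The polynomial has 261 terms with alternating signs, exponents from 130 down to -130.
Step 2: Substitute t = -1. The i-th term has coefficient (-1)^i and exponent (m-i),
  so its value is (-1)^i * (-1)^(m-i) = (-1)^m = 1 for every i.
Step 3: All 261 terms equal 1, so Delta(-1) = 261 * (1) = 261
Step 4: |Delta(-1)| = 261

261


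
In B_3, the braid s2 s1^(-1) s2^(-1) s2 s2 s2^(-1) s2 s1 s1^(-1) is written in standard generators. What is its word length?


The word length counts the number of generators (including inverses).
Listing each generator: s2, s1^(-1), s2^(-1), s2, s2, s2^(-1), s2, s1, s1^(-1)
There are 9 generators in this braid word.

9


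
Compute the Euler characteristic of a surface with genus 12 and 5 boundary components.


chi = 2 - 2g - b
= 2 - 2*12 - 5
= 2 - 24 - 5 = -27

-27


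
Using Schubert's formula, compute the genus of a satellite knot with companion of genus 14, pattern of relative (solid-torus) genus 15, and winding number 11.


Schubert: g(satellite) = g_rel(pattern) + |winding| * g(companion),
where g_rel(pattern) is the genus of the pattern relative to the solid torus.
= 15 + 11 * 14
= 15 + 154 = 169

169


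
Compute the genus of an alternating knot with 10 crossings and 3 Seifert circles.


For alternating knots, g = (c - s + 1)/2.
= (10 - 3 + 1)/2
= 8/2 = 4

4


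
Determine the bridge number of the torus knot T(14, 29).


The bridge number of T(p,q) is min(p,q).
min(14, 29) = 14

14


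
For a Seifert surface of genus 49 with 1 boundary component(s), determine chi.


chi = 2 - 2g - b
= 2 - 2*49 - 1
= 2 - 98 - 1 = -97

-97


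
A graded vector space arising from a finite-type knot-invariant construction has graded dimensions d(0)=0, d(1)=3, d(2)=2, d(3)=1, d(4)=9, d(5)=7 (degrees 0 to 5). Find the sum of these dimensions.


Total dimension = d(0) + d(1) + ... + d(5)
= 0 + 3 + 2 + 1 + 9 + 7
= 22

22


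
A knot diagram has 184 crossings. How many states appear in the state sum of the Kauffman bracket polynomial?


Each crossing contributes 2 choices (A-smoothing or B-smoothing).
Total states = 2^184 = 24519928653854221733733552434404946937899825954937634816

24519928653854221733733552434404946937899825954937634816


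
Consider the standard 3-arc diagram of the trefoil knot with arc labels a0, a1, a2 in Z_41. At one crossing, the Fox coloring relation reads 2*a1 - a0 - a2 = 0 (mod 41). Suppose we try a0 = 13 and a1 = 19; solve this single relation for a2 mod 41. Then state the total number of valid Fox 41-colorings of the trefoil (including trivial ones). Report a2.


Step 1: Apply the given crossing relation 2*a1 - a0 - a2 = 0 (mod 41).
  a2 = 2*a1 - a0 mod 41
  a2 = 2*19 - 13 mod 41
  a2 = 38 - 13 mod 41
  a2 = 25 mod 41 = 25
Step 2: The trefoil has determinant 3.
  Number of Fox p-colorings (p prime) is p^2 if p = 3, else p.
  Since 41 does not divide 3, only trivial (constant) colorings exist.
  (So the trial a0 = 13, a1 = 19 with a0 != a1 does NOT extend to a valid coloring of the whole trefoil: the other two crossing relations require 3*(a1 - a0) = 0 (mod 41), which fails.)
  Total colorings = 41
Step 3: a2 = 25, total Fox 41-colorings = 41

25


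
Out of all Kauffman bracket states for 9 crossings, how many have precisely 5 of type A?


We choose which 5 of 9 crossings get A-smoothings.
C(9, 5) = 9! / (5! * 4!)
= 126

126


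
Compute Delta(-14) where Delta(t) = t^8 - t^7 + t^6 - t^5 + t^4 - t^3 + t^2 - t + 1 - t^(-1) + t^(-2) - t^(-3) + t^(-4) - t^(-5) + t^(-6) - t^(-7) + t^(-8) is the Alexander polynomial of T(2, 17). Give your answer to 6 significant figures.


Substituting t = -14 into Delta(t) = t^8 - t^7 + t^6 - t^5 + t^4 - t^3 + t^2 - t + 1 - t^(-1) + t^(-2) - t^(-3) + t^(-4) - t^(-5) + t^(-6) - t^(-7) + t^(-8):
Term values: (1475789056) + (105413504) + (7529536) + (537824) + (38416) + (2744) + (196) + (14) + (1) + (0.0714286) + (0.00510204) + (0.000364431) + (2.60308e-05) + (1.85934e-06) + (1.3281e-07) + (9.48645e-09) + (6.77604e-10)
Sum = 1589311291
Rounded to 6 significant figures: 1.58931e+09

1.58931e+09


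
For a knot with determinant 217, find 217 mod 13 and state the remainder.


Step 1: A knot is p-colorable if and only if p divides its determinant.
Step 2: Compute 217 mod 13.
217 = 16 * 13 + 9
Step 3: 217 mod 13 = 9
Step 4: The knot is 13-colorable: no

9


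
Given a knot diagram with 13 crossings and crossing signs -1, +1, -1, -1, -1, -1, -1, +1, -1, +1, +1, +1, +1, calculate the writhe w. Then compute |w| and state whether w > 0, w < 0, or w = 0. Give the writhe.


Step 1: Count positive crossings (+1).
Positive crossings: 6
Step 2: Count negative crossings (-1).
Negative crossings: 7
Step 3: Writhe = (positive) - (negative)
w = 6 - 7 = -1
Step 4: |w| = 1, and w is negative

-1


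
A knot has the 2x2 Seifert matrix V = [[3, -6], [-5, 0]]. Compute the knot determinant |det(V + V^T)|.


Step 1: Form V + V^T where V = [[3, -6], [-5, 0]]
  V^T = [[3, -5], [-6, 0]]
  V + V^T = [[6, -11], [-11, 0]]
Step 2: det(V + V^T) = 6*0 - (-11)*(-11)
  = 0 - 121 = -121
Step 3: Knot determinant = |det(V + V^T)| = |-121| = 121

121


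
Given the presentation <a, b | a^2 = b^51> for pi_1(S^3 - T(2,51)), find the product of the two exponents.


The relation is a^2 = b^51.
Product of exponents = 2 * 51
= 102

102


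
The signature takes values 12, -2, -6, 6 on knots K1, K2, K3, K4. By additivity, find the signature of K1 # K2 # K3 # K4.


The signature is additive under connected sum.
signature(K1 # K2 # K3 # K4) = (12) + (-2) + (-6) + (6)
= 10

10


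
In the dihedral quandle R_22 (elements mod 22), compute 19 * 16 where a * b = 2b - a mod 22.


19 * 16 = 2*16 - 19 mod 22
= 32 - 19 mod 22
= 13 mod 22 = 13

13


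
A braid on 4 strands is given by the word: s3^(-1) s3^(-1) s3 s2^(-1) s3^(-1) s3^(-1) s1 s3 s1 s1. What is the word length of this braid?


The word length counts the number of generators (including inverses).
Listing each generator: s3^(-1), s3^(-1), s3, s2^(-1), s3^(-1), s3^(-1), s1, s3, s1, s1
There are 10 generators in this braid word.

10


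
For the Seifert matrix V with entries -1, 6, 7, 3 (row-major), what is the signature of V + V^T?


Step 1: V + V^T = [[-2, 13], [13, 6]]
Step 2: trace = 4, det = -181
Step 3: Discriminant = 4^2 - 4*(-181) = 740
Step 4: Eigenvalues: 15.6015, -11.6015
Step 5: Signature = (# positive eigenvalues) - (# negative eigenvalues) = 0

0


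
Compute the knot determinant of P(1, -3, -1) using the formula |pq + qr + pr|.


Step 1: Compute pq + qr + pr.
pq = 1*(-3) = -3
qr = (-3)*(-1) = 3
pr = 1*(-1) = -1
pq + qr + pr = -3 + 3 + (-1) = -1
Step 2: Take absolute value.
det(P(1,-3,-1)) = |-1| = 1

1


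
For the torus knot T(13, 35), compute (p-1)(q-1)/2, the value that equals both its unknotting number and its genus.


For a torus knot T(p,q), both the unknotting number and genus equal (p-1)(q-1)/2.
= (13-1)(35-1)/2
= 12*34/2
= 408/2 = 204

204


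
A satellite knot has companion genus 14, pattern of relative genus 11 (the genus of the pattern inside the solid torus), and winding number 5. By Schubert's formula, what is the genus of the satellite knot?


Schubert: g(satellite) = g_rel(pattern) + |winding| * g(companion),
where g_rel(pattern) is the genus of the pattern relative to the solid torus.
= 11 + 5 * 14
= 11 + 70 = 81

81


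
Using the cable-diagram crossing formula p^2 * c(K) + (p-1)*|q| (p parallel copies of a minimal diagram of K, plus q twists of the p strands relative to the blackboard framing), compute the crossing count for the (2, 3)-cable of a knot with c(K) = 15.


Step 1: Each of the c(K) crossings of the companion diagram becomes p*p = p^2 crossings among the p parallel strands, and each of the |q| twists s_1 s_2 ... s_(p-1) adds (p-1) crossings.
  Crossings = p^2 * c(K) + (p-1)*|q|
Step 2: = 2^2 * 15 + (2-1)*3
Step 3: = 4*15 + 1*3
Step 4: = 60 + 3 = 63

63


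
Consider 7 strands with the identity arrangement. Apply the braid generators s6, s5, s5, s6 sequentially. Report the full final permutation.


Starting with identity [1, 2, 3, 4, 5, 6, 7].
Apply generators in sequence:
  After s6: [1, 2, 3, 4, 5, 7, 6]
  After s5: [1, 2, 3, 4, 7, 5, 6]
  After s5: [1, 2, 3, 4, 5, 7, 6]
  After s6: [1, 2, 3, 4, 5, 6, 7]
Final permutation: [1, 2, 3, 4, 5, 6, 7]

[1, 2, 3, 4, 5, 6, 7]


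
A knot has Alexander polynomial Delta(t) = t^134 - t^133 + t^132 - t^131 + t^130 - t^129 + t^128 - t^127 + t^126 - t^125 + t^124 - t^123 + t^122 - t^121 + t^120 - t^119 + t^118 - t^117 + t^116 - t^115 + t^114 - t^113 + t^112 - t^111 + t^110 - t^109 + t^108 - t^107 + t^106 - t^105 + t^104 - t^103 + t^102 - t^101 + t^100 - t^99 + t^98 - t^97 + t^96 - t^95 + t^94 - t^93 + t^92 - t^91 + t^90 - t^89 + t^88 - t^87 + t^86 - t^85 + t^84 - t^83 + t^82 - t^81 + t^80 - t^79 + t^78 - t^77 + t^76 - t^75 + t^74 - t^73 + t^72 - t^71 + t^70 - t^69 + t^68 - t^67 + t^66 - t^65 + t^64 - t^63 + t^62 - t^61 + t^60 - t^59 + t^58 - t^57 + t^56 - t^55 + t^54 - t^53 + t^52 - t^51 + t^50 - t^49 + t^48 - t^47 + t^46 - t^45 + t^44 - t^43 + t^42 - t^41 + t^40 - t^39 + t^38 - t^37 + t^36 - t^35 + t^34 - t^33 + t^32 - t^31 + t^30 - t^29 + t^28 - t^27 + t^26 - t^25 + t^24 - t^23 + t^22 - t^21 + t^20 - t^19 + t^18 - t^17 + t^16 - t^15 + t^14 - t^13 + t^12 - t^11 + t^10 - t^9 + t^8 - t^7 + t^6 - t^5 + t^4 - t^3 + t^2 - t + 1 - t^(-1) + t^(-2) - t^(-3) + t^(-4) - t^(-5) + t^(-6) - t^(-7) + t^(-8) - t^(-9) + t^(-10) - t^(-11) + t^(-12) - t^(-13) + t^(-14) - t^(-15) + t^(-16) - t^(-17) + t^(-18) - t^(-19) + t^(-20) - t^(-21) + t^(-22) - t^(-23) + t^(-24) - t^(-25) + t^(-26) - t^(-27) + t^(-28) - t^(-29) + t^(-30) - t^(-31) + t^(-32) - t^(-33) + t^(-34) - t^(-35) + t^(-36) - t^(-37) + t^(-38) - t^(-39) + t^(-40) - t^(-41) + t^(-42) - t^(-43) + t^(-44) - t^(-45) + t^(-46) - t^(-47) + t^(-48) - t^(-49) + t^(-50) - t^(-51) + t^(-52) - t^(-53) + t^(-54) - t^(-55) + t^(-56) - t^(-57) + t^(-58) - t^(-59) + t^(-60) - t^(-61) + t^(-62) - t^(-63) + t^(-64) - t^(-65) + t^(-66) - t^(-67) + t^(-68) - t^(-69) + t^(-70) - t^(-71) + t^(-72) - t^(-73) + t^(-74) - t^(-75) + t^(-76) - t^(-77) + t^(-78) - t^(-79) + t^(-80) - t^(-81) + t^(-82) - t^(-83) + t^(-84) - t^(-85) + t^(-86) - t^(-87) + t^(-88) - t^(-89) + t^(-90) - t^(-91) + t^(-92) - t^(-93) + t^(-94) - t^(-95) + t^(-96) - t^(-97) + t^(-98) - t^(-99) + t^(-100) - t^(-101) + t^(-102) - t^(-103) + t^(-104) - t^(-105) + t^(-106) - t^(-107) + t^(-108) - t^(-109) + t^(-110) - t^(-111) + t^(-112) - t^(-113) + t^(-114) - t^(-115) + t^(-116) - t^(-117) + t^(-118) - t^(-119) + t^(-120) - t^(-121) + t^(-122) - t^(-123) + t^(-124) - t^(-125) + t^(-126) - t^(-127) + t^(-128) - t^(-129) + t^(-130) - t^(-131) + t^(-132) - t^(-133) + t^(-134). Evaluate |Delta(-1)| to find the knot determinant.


Step 1: The polynomial has 269 terms with alternating signs, exponents from 134 down to -134.
Step 2: Substitute t = -1. The i-th term has coefficient (-1)^i and exponent (m-i),
  so its value is (-1)^i * (-1)^(m-i) = (-1)^m = 1 for every i.
Step 3: All 269 terms equal 1, so Delta(-1) = 269 * (1) = 269
Step 4: |Delta(-1)| = 269

269


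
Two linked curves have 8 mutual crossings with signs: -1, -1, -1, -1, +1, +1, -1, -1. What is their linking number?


Step 1: Count positive crossings: 2
Step 2: Count negative crossings: 6
Step 3: Sum of signs = 2 - 6 = -4
Step 4: Linking number = sum/2 = -4/2 = -2

-2


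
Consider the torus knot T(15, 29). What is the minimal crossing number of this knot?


For a torus knot T(p, q) with gcd(p,q)=1,
the crossing number is min(p*(q-1), q*(p-1)).
p*(q-1) = 15*28 = 420
q*(p-1) = 29*14 = 406
min(420, 406) = 406

406


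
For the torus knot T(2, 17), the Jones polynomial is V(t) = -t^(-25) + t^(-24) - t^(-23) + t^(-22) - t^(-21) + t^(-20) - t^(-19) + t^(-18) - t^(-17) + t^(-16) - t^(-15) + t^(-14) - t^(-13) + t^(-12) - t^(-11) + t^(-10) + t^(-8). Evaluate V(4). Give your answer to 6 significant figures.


Substituting t = 4 into V(t) = -t^(-25) + t^(-24) - t^(-23) + t^(-22) - t^(-21) + t^(-20) - t^(-19) + t^(-18) - t^(-17) + t^(-16) - t^(-15) + t^(-14) - t^(-13) + t^(-12) - t^(-11) + t^(-10) + t^(-8):
  (-)t^(-25) = -8.88178e-16
  (+)t^(-24) = 3.55271e-15
  (-)t^(-23) = -1.42109e-14
  (+)t^(-22) = 5.68434e-14
  (-)t^(-21) = -2.27374e-13
  (+)t^(-20) = 9.09495e-13
  (-)t^(-19) = -3.63798e-12
  (+)t^(-18) = 1.45519e-11
  (-)t^(-17) = -5.82077e-11
  (+)t^(-16) = 2.32831e-10
  (-)t^(-15) = -9.31323e-10
  (+)t^(-14) = 3.72529e-09
  (-)t^(-13) = -1.49012e-08
  (+)t^(-12) = 5.96046e-08
  (-)t^(-11) = -2.38419e-07
  (+)t^(-10) = 9.53674e-07
  (+)t^(-8) = 1.52588e-05
Sum = (-8.88178e-16) + (3.55271e-15) + (-1.42109e-14) + (5.68434e-14) + (-2.27374e-13) + (9.09495e-13) + (-3.63798e-12) + (1.45519e-11) + (-5.82077e-11) + (2.32831e-10) + (-9.31323e-10) + (3.72529e-09) + (-1.49012e-08) + (5.96046e-08) + (-2.38419e-07) + (9.53674e-07) + (1.52588e-05)
= 1.602172852e-05
Rounded to 6 significant figures: 1.60217e-05

1.60217e-05


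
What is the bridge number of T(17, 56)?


The bridge number of T(p,q) is min(p,q).
min(17, 56) = 17

17


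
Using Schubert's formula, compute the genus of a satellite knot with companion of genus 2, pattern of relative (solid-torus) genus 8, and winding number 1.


Schubert: g(satellite) = g_rel(pattern) + |winding| * g(companion),
where g_rel(pattern) is the genus of the pattern relative to the solid torus.
= 8 + 1 * 2
= 8 + 2 = 10

10


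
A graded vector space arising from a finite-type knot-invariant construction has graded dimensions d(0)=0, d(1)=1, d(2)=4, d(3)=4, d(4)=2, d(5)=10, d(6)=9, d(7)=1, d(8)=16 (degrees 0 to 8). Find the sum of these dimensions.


Total dimension = d(0) + d(1) + ... + d(8)
= 0 + 1 + 4 + 4 + 2 + 10 + 9 + 1 + 16
= 47

47


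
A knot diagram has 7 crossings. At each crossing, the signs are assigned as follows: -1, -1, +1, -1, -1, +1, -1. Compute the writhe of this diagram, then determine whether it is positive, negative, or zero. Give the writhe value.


Step 1: Count positive crossings (+1).
Positive crossings: 2
Step 2: Count negative crossings (-1).
Negative crossings: 5
Step 3: Writhe = (positive) - (negative)
w = 2 - 5 = -3
Step 4: |w| = 3, and w is negative

-3


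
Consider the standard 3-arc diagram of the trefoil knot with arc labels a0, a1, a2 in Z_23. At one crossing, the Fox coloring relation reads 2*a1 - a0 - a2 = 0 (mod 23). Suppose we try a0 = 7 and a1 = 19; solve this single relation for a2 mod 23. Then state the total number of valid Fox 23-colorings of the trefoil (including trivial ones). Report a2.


Step 1: Apply the given crossing relation 2*a1 - a0 - a2 = 0 (mod 23).
  a2 = 2*a1 - a0 mod 23
  a2 = 2*19 - 7 mod 23
  a2 = 38 - 7 mod 23
  a2 = 31 mod 23 = 8
Step 2: The trefoil has determinant 3.
  Number of Fox p-colorings (p prime) is p^2 if p = 3, else p.
  Since 23 does not divide 3, only trivial (constant) colorings exist.
  (So the trial a0 = 7, a1 = 19 with a0 != a1 does NOT extend to a valid coloring of the whole trefoil: the other two crossing relations require 3*(a1 - a0) = 0 (mod 23), which fails.)
  Total colorings = 23
Step 3: a2 = 8, total Fox 23-colorings = 23

8


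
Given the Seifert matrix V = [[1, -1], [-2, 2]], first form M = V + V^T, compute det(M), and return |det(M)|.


Step 1: Form V + V^T where V = [[1, -1], [-2, 2]]
  V^T = [[1, -2], [-1, 2]]
  V + V^T = [[2, -3], [-3, 4]]
Step 2: det(V + V^T) = 2*4 - (-3)*(-3)
  = 8 - 9 = -1
Step 3: Knot determinant = |det(V + V^T)| = |-1| = 1

1


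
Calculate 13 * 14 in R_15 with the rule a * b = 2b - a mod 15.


13 * 14 = 2*14 - 13 mod 15
= 28 - 13 mod 15
= 15 mod 15 = 0

0


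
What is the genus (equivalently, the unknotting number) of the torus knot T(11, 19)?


For a torus knot T(p,q), both the unknotting number and genus equal (p-1)(q-1)/2.
= (11-1)(19-1)/2
= 10*18/2
= 180/2 = 90

90


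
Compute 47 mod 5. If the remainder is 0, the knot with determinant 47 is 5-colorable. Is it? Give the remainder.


Step 1: A knot is p-colorable if and only if p divides its determinant.
Step 2: Compute 47 mod 5.
47 = 9 * 5 + 2
Step 3: 47 mod 5 = 2
Step 4: The knot is 5-colorable: no

2


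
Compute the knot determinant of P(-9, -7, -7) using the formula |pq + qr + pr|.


Step 1: Compute pq + qr + pr.
pq = (-9)*(-7) = 63
qr = (-7)*(-7) = 49
pr = (-9)*(-7) = 63
pq + qr + pr = 63 + 49 + 63 = 175
Step 2: Take absolute value.
det(P(-9,-7,-7)) = |175| = 175

175


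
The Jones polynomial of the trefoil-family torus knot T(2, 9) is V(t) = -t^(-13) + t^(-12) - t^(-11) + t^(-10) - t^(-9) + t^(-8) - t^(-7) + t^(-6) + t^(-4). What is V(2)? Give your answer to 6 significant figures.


Substituting t = 2 into V(t) = -t^(-13) + t^(-12) - t^(-11) + t^(-10) - t^(-9) + t^(-8) - t^(-7) + t^(-6) + t^(-4):
  (-)t^(-13) = -0.00012207
  (+)t^(-12) = 0.000244141
  (-)t^(-11) = -0.000488281
  (+)t^(-10) = 0.000976562
  (-)t^(-9) = -0.00195312
  (+)t^(-8) = 0.00390625
  (-)t^(-7) = -0.0078125
  (+)t^(-6) = 0.015625
  (+)t^(-4) = 0.0625
Sum = (-0.00012207) + (0.000244141) + (-0.000488281) + (0.000976562) + (-0.00195312) + (0.00390625) + (-0.0078125) + (0.015625) + (0.0625)
= 0.07287597656
Rounded to 6 significant figures: 0.072876

0.072876


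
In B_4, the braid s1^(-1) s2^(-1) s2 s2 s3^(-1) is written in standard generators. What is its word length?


The word length counts the number of generators (including inverses).
Listing each generator: s1^(-1), s2^(-1), s2, s2, s3^(-1)
There are 5 generators in this braid word.

5


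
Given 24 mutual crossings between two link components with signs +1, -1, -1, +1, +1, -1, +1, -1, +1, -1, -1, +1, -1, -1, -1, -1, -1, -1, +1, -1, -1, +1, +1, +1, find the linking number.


Step 1: Count positive crossings: 10
Step 2: Count negative crossings: 14
Step 3: Sum of signs = 10 - 14 = -4
Step 4: Linking number = sum/2 = -4/2 = -2

-2
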